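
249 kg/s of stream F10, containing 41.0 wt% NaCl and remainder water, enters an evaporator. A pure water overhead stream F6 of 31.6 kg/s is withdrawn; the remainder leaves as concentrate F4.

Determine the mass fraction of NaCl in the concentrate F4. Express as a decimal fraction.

0.470

NaCl is not removed: 249×0.410 = 102.09 kg/s of NaCl enters F4.
Concentrate = 249 − 31.6 = 217.4 kg/s.
Mass fraction = 102.09/217.4 = 0.470.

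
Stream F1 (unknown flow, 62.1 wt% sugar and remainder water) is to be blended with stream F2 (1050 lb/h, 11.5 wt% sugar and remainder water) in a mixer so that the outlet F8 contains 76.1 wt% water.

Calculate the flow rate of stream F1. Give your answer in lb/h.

340.8 lb/h

Let F1 be the unknown flow. Total out = 1050 + F1.
water balance: 929.25 + 0.379·F1 = 0.761·(1050 + F1)
(0.379 − 0.761)·F1 = 0.761×1050 − 929.25 = -130.2
F1 = -130.2 / -0.382 = 340.84 lb/h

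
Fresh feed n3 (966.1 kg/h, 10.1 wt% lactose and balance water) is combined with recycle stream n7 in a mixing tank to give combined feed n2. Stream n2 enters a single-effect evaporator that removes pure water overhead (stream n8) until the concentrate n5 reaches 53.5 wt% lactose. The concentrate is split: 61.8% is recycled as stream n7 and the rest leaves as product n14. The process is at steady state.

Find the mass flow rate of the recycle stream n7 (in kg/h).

Overall lactose balance (none leaves overhead): lactose in fresh feed = lactose in product, i.e. 966.1×0.101 = (1−0.618)·n5·0.535.
n5 = 97.576/(0.535×0.382) = 477.45 kg/h.
Recycle n7 = 0.618×477.45 = 295.06 kg/h.

295.1 kg/h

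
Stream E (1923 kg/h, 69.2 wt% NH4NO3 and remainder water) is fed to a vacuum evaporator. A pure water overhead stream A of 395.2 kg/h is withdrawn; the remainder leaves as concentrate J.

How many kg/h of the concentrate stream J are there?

1528 kg/h

Concentrate = 1923 − 395.2 = 1527.8 kg/h.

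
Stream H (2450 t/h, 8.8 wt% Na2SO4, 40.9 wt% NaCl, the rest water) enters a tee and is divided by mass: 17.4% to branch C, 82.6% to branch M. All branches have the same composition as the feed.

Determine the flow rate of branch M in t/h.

Branch M flow = 0.826×2450 = 2023.7 t/h.

2024 t/h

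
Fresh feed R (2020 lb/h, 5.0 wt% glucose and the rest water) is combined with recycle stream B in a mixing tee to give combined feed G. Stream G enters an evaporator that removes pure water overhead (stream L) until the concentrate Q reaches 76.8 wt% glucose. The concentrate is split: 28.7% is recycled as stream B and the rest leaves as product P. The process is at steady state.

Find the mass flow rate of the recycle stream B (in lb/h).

Overall glucose balance (none leaves overhead): glucose in fresh feed = glucose in product, i.e. 2020×0.050 = (1−0.287)·Q·0.768.
Q = 101/(0.768×0.713) = 184.45 lb/h.
Recycle B = 0.287×184.45 = 52.936 lb/h.

52.94 lb/h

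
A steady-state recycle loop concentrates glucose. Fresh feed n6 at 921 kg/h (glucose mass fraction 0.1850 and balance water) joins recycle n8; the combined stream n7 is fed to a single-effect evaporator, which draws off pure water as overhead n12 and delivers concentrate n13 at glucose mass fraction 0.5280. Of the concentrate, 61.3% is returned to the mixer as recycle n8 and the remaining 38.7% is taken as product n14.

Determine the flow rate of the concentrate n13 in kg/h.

833.8 kg/h

Overall glucose balance (none leaves overhead): glucose in fresh feed = glucose in product, i.e. 921×0.185 = (1−0.613)·n13·0.528.
n13 = 170.38/(0.528×0.387) = 833.85 kg/h.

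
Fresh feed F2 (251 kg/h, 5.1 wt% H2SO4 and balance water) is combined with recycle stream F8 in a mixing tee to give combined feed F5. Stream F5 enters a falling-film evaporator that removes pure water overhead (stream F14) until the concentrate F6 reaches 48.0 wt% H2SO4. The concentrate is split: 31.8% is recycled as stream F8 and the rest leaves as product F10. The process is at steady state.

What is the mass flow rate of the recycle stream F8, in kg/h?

Overall H2SO4 balance (none leaves overhead): H2SO4 in fresh feed = H2SO4 in product, i.e. 251×0.051 = (1−0.318)·F6·0.480.
F6 = 12.801/(0.480×0.682) = 39.104 kg/h.
Recycle F8 = 0.318×39.104 = 12.435 kg/h.

12.43 kg/h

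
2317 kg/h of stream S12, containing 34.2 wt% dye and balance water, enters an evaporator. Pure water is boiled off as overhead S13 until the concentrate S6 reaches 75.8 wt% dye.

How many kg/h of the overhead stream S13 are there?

1272 kg/h

dye is conserved: 2317×0.342 = 792.41 kg/h all reports to the concentrate.
Concentrate = 792.41/(target fraction) = 1045.4 kg/h.
Overhead = 2317 − 1045.4 = 1271.6 kg/h.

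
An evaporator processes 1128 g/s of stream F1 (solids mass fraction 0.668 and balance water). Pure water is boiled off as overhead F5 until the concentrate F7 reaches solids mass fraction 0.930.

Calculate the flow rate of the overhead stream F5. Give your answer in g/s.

solids is conserved: 1128×0.668 = 753.5 g/s all reports to the concentrate.
Concentrate = 753.5/(target fraction) = 810.22 g/s.
Overhead = 1128 − 810.22 = 317.78 g/s.

317.8 g/s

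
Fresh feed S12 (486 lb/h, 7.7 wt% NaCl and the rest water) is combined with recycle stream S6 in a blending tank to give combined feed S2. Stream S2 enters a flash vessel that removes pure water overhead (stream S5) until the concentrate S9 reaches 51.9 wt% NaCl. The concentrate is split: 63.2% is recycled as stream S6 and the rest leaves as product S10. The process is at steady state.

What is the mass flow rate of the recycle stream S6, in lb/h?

123.8 lb/h

Overall NaCl balance (none leaves overhead): NaCl in fresh feed = NaCl in product, i.e. 486×0.077 = (1−0.632)·S9·0.519.
S9 = 37.422/(0.519×0.368) = 195.93 lb/h.
Recycle S6 = 0.632×195.93 = 123.83 lb/h.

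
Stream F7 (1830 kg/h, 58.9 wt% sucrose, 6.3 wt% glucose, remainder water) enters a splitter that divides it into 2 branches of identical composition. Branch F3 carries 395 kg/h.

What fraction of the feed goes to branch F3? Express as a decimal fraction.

Fraction to F3 = 395/1830 = 0.2158.

0.216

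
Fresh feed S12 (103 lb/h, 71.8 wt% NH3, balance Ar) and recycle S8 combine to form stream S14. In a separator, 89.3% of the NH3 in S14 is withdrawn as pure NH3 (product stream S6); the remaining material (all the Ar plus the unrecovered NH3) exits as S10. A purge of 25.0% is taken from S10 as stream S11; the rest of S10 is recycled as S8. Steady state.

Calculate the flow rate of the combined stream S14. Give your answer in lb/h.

196.6 lb/h

Ar enters only via S12 and leaves only via the purge: 103×0.282 = 0.250×(Ar in S10), and the separator passes all Ar, so Ar in S14 = Ar in S10 = 116.18 lb/h.
NH3 in S14: m_A = 103×0.718 + (1−0.250)·(1−0.893)·m_A, so m_A = 73.954/0.9198 = 80.407 lb/h.
S14 = 80.407 + 116.18 = 196.59 lb/h.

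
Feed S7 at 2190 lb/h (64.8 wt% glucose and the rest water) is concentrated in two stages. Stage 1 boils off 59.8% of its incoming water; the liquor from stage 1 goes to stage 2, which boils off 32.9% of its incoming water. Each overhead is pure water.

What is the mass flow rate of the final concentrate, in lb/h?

water in feed = 2190×0.352 = 770.88 lb/h.
After stage 1: water left = (1−0.598)×770.88 = 309.89; stream total = 1729 lb/h.
After stage 2: water left = (1−0.329)×309.89 = 207.94; final concentrate = 1627.1 lb/h.

1627 lb/h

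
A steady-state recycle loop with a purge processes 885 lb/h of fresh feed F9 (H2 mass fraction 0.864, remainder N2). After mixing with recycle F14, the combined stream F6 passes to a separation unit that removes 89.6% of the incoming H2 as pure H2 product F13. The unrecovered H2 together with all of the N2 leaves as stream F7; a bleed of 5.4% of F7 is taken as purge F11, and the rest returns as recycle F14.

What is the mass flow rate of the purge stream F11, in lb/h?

N2 enters only via F9 and leaves only via the purge: 885×0.136 = 0.054×(N2 in F7), and the separation unit passes all N2, so N2 in F6 = N2 in F7 = 2228.9 lb/h.
H2 in F6: m_A = 885×0.864 + (1−0.054)·(1−0.896)·m_A, so m_A = 764.64/0.9016 = 848.08 lb/h.
F7 = (1−0.896)×848.08 + 2228.9 = 2317.1 lb/h.
Purge F11 = 0.054×2317.1 = 125.12 lb/h.

125.1 lb/h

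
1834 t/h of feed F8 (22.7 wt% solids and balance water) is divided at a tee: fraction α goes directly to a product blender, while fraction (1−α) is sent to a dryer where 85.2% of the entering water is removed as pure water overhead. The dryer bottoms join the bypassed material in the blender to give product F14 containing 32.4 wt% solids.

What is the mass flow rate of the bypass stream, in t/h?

All 1834×0.227 = 416.32 t/h of solids reaches F14, so F14 = 416.32/0.324 = 1284.9 t/h and vapour = 549.07 t/h.
The evaporator receives (1−α)·1834 of feed at 0.773 water and removes 0.852 of that water:
0.852×0.773×(1−α)×1834 = 549.07
(1−α) = 549.07/1207.9 = 0.4546;  α = 0.5454.
Bypass flow = 0.5454×1834 = 1000.3 t/h.

1000 t/h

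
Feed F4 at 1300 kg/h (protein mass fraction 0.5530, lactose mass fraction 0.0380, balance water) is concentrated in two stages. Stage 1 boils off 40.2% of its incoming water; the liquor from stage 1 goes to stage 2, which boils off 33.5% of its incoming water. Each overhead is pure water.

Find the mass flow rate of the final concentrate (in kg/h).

water in feed = 1300×0.409 = 531.7 kg/h.
After stage 1: water left = (1−0.402)×531.7 = 317.96; stream total = 1086.3 kg/h.
After stage 2: water left = (1−0.335)×317.96 = 211.44; final concentrate = 979.74 kg/h.

979.7 kg/h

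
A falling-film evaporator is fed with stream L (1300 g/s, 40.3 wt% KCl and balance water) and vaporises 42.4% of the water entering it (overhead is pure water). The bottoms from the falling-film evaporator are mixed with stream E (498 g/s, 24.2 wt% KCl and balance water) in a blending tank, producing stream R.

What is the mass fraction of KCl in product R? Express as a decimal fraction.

0.4387

Vapour removed = 0.424×0.597×1300 = 329.07 g/s; concentrate = 970.93 g/s.
KCl reaching the mixer = 523.9 (from concentrate) + 498×0.242 = 644.42 g/s.
Product flow = 970.93 + 498 = 1468.9 g/s; KCl fraction = 0.4387.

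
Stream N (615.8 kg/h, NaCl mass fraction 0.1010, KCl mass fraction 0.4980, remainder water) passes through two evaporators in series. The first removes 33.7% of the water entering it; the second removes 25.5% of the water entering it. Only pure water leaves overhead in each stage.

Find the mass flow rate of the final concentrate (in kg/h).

water in feed = 615.8×0.401 = 246.94 kg/h.
After stage 1: water left = (1−0.337)×246.94 = 163.72; stream total = 532.58 kg/h.
After stage 2: water left = (1−0.255)×163.72 = 121.97; final concentrate = 490.83 kg/h.

490.8 kg/h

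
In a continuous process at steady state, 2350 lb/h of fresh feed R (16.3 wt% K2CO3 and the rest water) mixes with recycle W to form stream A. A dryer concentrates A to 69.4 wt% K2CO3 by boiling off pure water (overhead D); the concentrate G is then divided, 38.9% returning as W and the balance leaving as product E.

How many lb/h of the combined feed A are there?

Overall K2CO3 balance (none leaves overhead): K2CO3 in fresh feed = K2CO3 in product, i.e. 2350×0.163 = (1−0.389)·G·0.694.
G = 383.05/(0.694×0.611) = 903.35 lb/h.
Recycle W = 0.389×903.35 = 351.4 lb/h.
Combined feed A = 2350 + 351.4 = 2701.4 lb/h.

2701 lb/h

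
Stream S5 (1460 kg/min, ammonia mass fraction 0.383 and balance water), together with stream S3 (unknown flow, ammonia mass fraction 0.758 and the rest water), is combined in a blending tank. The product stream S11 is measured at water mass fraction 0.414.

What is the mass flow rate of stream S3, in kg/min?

Let S3 be the unknown flow. Total out = 1460 + S3.
water balance: 900.82 + 0.242·S3 = 0.414·(1460 + S3)
(0.242 − 0.414)·S3 = 0.414×1460 − 900.82 = -296.38
S3 = -296.38 / -0.172 = 1723.1 kg/min

1723 kg/min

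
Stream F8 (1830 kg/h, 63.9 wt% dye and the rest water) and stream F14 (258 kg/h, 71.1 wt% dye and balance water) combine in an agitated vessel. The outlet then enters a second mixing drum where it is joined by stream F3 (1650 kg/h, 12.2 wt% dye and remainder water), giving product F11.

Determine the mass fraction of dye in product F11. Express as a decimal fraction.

Overall, product flow = 3738 kg/h.
dye in = 1830×0.639 + 258×0.711 + 1650×0.122 = 1554.1 kg/h.
dye fraction in F11 = 0.4158.

0.4158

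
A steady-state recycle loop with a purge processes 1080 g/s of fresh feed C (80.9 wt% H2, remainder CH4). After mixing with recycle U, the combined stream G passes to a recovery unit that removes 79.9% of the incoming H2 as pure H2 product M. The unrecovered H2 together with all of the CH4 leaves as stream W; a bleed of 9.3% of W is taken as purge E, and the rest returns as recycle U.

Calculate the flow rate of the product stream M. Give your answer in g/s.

853.7 g/s

H2 in G: m_A = 1080×0.809 + (1−0.093)·(1−0.799)·m_A, so m_A = 873.72/0.8177 = 1068.5 g/s.
Product M = 0.799×1068.5 = 853.75 g/s.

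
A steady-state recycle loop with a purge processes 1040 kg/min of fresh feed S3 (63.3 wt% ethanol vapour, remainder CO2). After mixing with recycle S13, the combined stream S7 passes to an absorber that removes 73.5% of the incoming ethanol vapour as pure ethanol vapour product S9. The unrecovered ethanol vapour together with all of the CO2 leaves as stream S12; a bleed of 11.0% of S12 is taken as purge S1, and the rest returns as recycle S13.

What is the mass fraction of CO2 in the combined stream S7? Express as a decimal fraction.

0.8011

CO2 enters only via S3 and leaves only via the purge: 1040×0.367 = 0.110×(CO2 in S12), and the absorber passes all CO2, so CO2 in S7 = CO2 in S12 = 3469.8 kg/min.
ethanol vapour in S7: m_A = 1040×0.633 + (1−0.110)·(1−0.735)·m_A, so m_A = 658.32/0.7641 = 861.51 kg/min.
S7 = 861.51 + 3469.8 = 4331.3 kg/min.
CO2 fraction in S7 = 3469.8/4331.3 = 0.8011.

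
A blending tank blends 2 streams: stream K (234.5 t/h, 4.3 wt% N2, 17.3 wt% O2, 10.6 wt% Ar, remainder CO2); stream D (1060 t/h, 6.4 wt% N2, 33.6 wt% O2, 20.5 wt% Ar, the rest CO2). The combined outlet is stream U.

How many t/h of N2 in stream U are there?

77.92 t/h

N2 out = N2 in = 234.5×0.043 + 1060×0.064 = 77.924 t/h.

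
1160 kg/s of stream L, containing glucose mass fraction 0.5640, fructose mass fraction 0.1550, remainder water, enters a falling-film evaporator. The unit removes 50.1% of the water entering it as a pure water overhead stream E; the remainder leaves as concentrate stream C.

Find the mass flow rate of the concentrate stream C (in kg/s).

996.7 kg/s

water entering = 1160×0.281 = 325.96 kg/s; overhead removed = 0.501×325.96 = 163.31 kg/s.
Concentrate = 1160 − 163.31 = 996.69 kg/s.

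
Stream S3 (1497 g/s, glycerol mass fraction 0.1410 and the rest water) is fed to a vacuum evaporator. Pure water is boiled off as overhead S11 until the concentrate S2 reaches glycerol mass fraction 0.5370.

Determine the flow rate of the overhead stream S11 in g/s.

1104 g/s

glycerol is conserved: 1497×0.141 = 211.08 g/s all reports to the concentrate.
Concentrate = 211.08/(target fraction) = 393.07 g/s.
Overhead = 1497 − 393.07 = 1103.9 g/s.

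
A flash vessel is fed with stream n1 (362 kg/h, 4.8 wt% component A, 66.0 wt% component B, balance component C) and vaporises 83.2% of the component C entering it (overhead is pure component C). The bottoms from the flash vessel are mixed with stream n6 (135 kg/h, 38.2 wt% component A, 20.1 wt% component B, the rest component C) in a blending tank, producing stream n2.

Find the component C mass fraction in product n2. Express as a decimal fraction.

Vapour removed = 0.832×0.292×362 = 87.946 kg/h; concentrate = 274.05 kg/h.
component C reaching the mixer = 17.758 (from concentrate) + 135×0.417 = 74.053 kg/h.
Product flow = 274.05 + 135 = 409.05 kg/h; component C fraction = 0.181.

0.181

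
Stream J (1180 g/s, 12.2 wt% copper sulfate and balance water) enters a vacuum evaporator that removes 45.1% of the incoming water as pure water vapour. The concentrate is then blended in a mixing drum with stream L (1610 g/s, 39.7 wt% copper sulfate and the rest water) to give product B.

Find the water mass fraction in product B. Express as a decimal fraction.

0.663

Vapour removed = 0.451×0.878×1180 = 467.25 g/s; concentrate = 712.75 g/s.
water reaching the mixer = 568.79 (from concentrate) + 1610×0.603 = 1539.6 g/s.
Product flow = 712.75 + 1610 = 2322.7 g/s; water fraction = 0.663.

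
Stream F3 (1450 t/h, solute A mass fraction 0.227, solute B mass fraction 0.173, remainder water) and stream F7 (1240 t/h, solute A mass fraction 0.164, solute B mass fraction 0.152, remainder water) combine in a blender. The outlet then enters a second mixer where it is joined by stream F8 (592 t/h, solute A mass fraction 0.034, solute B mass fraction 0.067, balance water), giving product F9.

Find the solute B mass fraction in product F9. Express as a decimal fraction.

Overall, product flow = 3282 t/h.
solute B in = 1450×0.173 + 1240×0.152 + 592×0.067 = 478.99 t/h.
solute B fraction in F9 = 0.146.

0.146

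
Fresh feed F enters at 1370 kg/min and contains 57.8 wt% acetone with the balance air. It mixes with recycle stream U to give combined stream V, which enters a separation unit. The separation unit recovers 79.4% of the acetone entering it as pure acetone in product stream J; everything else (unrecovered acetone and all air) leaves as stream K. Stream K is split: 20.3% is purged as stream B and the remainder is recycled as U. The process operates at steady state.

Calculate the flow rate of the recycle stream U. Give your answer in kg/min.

2425 kg/min

air enters only via F and leaves only via the purge: 1370×0.422 = 0.203×(air in K), and the separation unit passes all air, so air in V = air in K = 2848 kg/min.
acetone in V: m_A = 1370×0.578 + (1−0.203)·(1−0.794)·m_A, so m_A = 791.86/0.8358 = 947.41 kg/min.
K = (1−0.794)×947.41 + 2848 = 3043.1 kg/min.
Recycle U = (1−0.203)×3043.1 = 2425.4 kg/min.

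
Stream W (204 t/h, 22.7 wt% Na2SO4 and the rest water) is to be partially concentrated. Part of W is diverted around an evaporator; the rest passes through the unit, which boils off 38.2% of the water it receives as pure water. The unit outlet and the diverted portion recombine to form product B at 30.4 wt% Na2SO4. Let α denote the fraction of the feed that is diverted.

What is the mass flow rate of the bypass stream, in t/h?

All 204×0.227 = 46.308 t/h of Na2SO4 reaches B, so B = 46.308/0.304 = 152.33 t/h and vapour = 51.671 t/h.
The evaporator receives (1−α)·204 of feed at 0.773 water and removes 0.382 of that water:
0.382×0.773×(1−α)×204 = 51.671
(1−α) = 51.671/60.238 = 0.8578;  α = 0.1422.
Bypass flow = 0.1422×204 = 29.014 t/h.

29.01 t/h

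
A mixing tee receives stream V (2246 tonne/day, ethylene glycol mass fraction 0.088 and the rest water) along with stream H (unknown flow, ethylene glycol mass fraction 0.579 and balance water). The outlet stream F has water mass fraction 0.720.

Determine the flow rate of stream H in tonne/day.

Let H be the unknown flow. Total out = 2246 + H.
water balance: 2048.4 + 0.421·H = 0.720·(2246 + H)
(0.421 − 0.720)·H = 0.720×2246 − 2048.4 = -431.23
H = -431.23 / -0.299 = 1442.2 tonne/day

1442 tonne/day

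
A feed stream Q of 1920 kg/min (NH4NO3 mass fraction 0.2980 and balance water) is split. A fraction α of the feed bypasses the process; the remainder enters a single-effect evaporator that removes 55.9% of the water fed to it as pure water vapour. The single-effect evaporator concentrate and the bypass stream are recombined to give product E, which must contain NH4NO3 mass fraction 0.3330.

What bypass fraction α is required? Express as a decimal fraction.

0.732

All 1920×0.298 = 572.16 kg/min of NH4NO3 reaches E, so E = 572.16/0.333 = 1718.2 kg/min and vapour = 201.8 kg/min.
The evaporator receives (1−α)·1920 of feed at 0.702 water and removes 0.559 of that water:
0.559×0.702×(1−α)×1920 = 201.8
(1−α) = 201.8/753.44 = 0.2678;  α = 0.7322.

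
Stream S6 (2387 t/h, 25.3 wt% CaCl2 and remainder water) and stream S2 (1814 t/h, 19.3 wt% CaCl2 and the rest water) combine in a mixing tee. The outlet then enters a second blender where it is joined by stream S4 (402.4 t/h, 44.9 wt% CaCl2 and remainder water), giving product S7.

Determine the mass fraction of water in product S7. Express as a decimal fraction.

0.7535

Overall, product flow = 4603.4 t/h.
water in = 2387×0.747 + 1814×0.807 + 402.4×0.551 = 3468.7 t/h.
water fraction in S7 = 0.7535.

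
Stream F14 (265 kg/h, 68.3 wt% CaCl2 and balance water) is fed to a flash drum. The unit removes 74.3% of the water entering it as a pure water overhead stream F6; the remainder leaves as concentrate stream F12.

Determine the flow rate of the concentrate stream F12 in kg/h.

water entering = 265×0.317 = 84.005 kg/h; overhead removed = 0.743×84.005 = 62.416 kg/h.
Concentrate = 265 − 62.416 = 202.58 kg/h.

202.6 kg/h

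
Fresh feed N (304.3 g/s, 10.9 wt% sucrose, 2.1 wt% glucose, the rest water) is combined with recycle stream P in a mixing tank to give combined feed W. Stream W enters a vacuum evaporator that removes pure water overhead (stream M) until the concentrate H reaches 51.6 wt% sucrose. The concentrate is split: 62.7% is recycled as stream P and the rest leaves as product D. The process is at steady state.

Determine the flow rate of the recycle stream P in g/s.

Overall sucrose balance (none leaves overhead): sucrose in fresh feed = sucrose in product, i.e. 304.3×0.109 = (1−0.627)·H·0.516.
H = 33.169/(0.516×0.373) = 172.33 g/s.
Recycle P = 0.627×172.33 = 108.05 g/s.

108.1 g/s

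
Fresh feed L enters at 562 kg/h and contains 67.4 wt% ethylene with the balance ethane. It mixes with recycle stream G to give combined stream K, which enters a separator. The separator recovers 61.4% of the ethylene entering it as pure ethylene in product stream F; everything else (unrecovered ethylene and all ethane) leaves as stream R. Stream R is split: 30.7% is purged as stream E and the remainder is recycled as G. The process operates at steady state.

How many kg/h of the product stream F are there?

ethylene in K: m_A = 562×0.674 + (1−0.307)·(1−0.614)·m_A, so m_A = 378.79/0.7325 = 517.12 kg/h.
Product F = 0.614×517.12 = 317.51 kg/h.

317.5 kg/h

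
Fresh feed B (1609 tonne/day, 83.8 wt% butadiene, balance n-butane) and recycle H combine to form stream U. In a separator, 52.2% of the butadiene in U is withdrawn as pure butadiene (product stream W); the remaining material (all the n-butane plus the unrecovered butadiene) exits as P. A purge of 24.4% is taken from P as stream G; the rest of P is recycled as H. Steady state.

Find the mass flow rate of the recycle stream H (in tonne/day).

n-butane enters only via B and leaves only via the purge: 1609×0.162 = 0.244×(n-butane in P), and the separator passes all n-butane, so n-butane in U = n-butane in P = 1068.3 tonne/day.
butadiene in U: m_A = 1609×0.838 + (1−0.244)·(1−0.522)·m_A, so m_A = 1348.3/0.6386 = 2111.3 tonne/day.
P = (1−0.522)×2111.3 + 1068.3 = 2077.5 tonne/day.
Recycle H = (1−0.244)×2077.5 = 1570.6 tonne/day.

1571 tonne/day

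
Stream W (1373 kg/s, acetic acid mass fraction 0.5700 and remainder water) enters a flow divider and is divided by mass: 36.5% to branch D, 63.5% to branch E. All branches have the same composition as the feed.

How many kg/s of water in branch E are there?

Branch E total = 0.635×1373 = 871.86 kg/s.
water in E = 0.430×871.86 = 374.9 kg/s.

374.9 kg/s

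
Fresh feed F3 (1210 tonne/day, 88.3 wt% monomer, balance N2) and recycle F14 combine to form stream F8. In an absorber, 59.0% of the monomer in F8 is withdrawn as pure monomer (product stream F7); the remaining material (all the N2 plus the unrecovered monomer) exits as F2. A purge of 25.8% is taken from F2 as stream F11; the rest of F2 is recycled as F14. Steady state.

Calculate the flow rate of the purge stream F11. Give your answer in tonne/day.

N2 enters only via F3 and leaves only via the purge: 1210×0.117 = 0.258×(N2 in F2), and the absorber passes all N2, so N2 in F8 = N2 in F2 = 548.72 tonne/day.
monomer in F8: m_A = 1210×0.883 + (1−0.258)·(1−0.590)·m_A, so m_A = 1068.4/0.6958 = 1535.6 tonne/day.
F2 = (1−0.590)×1535.6 + 548.72 = 1178.3 tonne/day.
Purge F11 = 0.258×1178.3 = 304 tonne/day.

304 tonne/day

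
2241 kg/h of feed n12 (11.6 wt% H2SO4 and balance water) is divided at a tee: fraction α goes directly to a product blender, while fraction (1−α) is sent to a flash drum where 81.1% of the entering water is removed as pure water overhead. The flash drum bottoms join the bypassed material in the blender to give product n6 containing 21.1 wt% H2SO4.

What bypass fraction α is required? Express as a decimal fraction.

All 2241×0.116 = 259.96 kg/h of H2SO4 reaches n6, so n6 = 259.96/0.211 = 1232 kg/h and vapour = 1009 kg/h.
The evaporator receives (1−α)·2241 of feed at 0.884 water and removes 0.811 of that water:
0.811×0.884×(1−α)×2241 = 1009
(1−α) = 1009/1606.6 = 0.6280;  α = 0.3720.

0.372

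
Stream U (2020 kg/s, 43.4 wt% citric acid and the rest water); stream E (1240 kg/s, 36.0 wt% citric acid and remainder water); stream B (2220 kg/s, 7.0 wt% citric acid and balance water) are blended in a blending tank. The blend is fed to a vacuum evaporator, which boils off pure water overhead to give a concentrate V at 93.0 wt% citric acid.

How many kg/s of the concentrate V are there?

1590 kg/s

citric acid entering = 2020×0.434 + 1240×0.360 + 2220×0.070 = 1478.5 kg/s.
All citric acid reports to V, so V = 1478.5/0.930 = 1589.8 kg/s.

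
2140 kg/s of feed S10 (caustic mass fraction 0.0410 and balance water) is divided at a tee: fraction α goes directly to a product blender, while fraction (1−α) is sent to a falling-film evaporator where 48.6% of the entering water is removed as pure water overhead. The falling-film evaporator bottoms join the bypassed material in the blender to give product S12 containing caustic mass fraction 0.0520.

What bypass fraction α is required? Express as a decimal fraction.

0.546

All 2140×0.041 = 87.74 kg/s of caustic reaches S12, so S12 = 87.74/0.052 = 1687.3 kg/s and vapour = 452.69 kg/s.
The evaporator receives (1−α)·2140 of feed at 0.959 water and removes 0.486 of that water:
0.486×0.959×(1−α)×2140 = 452.69
(1−α) = 452.69/997.4 = 0.4539;  α = 0.5461.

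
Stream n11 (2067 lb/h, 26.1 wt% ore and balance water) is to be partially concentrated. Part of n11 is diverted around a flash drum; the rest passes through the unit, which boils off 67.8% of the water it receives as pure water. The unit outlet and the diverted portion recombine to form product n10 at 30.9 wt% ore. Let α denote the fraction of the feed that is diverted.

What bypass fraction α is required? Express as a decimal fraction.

All 2067×0.261 = 539.49 lb/h of ore reaches n10, so n10 = 539.49/0.309 = 1745.9 lb/h and vapour = 321.09 lb/h.
The evaporator receives (1−α)·2067 of feed at 0.739 water and removes 0.678 of that water:
0.678×0.739×(1−α)×2067 = 321.09
(1−α) = 321.09/1035.7 = 0.3100;  α = 0.6900.

0.690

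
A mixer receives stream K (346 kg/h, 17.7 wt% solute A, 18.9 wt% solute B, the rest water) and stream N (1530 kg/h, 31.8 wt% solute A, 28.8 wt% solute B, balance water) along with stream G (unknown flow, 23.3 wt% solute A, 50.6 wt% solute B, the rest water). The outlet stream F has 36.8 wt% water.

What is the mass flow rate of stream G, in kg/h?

Let G be the unknown flow. Total out = 1876 + G.
water balance: 822.18 + 0.261·G = 0.368·(1876 + G)
(0.261 − 0.368)·G = 0.368×1876 − 822.18 = -131.82
G = -131.82 / -0.107 = 1231.9 kg/h

1232 kg/h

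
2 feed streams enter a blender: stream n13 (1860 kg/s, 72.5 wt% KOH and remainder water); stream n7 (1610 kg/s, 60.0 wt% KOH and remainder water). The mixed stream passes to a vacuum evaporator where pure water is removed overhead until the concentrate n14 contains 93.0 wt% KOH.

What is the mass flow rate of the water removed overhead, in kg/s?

981.3 kg/s

KOH entering = 1860×0.725 + 1610×0.600 = 2314.5 kg/s.
All KOH reports to n14, so n14 = 2314.5/0.930 = 2488.7 kg/s.
Total feed = 3470 kg/s; overhead = 3470 − 2488.7 = 981.29 kg/s.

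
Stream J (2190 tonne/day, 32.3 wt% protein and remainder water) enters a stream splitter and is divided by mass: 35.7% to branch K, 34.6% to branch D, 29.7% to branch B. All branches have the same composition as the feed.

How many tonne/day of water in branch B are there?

Branch B total = 0.297×2190 = 650.43 tonne/day.
water in B = 0.677×650.43 = 440.34 tonne/day.

440.3 tonne/day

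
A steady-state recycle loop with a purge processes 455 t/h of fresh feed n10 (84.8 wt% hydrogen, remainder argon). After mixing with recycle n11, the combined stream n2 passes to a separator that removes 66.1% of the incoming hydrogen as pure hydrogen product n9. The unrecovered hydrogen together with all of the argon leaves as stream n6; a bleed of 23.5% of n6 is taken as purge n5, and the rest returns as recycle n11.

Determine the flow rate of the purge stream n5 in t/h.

argon enters only via n10 and leaves only via the purge: 455×0.152 = 0.235×(argon in n6), and the separator passes all argon, so argon in n2 = argon in n6 = 294.3 t/h.
hydrogen in n2: m_A = 455×0.848 + (1−0.235)·(1−0.661)·m_A, so m_A = 385.84/0.7407 = 520.94 t/h.
n6 = (1−0.661)×520.94 + 294.3 = 470.9 t/h.
Purge n5 = 0.235×470.9 = 110.66 t/h.

110.7 t/h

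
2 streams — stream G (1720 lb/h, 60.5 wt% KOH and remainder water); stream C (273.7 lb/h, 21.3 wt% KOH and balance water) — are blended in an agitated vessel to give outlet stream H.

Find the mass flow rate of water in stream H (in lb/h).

water out = water in = 1720×0.395 + 273.7×0.787 = 894.8 lb/h.

894.8 lb/h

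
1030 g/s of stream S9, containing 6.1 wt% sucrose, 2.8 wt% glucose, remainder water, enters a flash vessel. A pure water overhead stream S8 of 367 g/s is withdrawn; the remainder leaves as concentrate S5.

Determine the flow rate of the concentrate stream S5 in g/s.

Concentrate = 1030 − 367 = 663 g/s.

663 g/s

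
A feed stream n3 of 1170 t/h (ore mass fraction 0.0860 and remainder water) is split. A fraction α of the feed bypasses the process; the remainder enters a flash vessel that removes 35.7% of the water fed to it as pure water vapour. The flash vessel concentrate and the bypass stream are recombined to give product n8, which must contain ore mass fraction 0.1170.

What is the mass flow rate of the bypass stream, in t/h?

219.9 t/h

All 1170×0.086 = 100.62 t/h of ore reaches n8, so n8 = 100.62/0.117 = 860 t/h and vapour = 310 t/h.
The evaporator receives (1−α)·1170 of feed at 0.914 water and removes 0.357 of that water:
0.357×0.914×(1−α)×1170 = 310
(1−α) = 310/381.77 = 0.8120;  α = 0.1880.
Bypass flow = 0.1880×1170 = 219.95 t/h.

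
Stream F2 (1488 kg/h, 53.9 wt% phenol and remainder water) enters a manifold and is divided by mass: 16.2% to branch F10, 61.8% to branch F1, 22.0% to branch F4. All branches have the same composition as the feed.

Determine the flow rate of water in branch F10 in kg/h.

Branch F10 total = 0.162×1488 = 241.06 kg/h.
water in F10 = 0.461×241.06 = 111.13 kg/h.

111.1 kg/h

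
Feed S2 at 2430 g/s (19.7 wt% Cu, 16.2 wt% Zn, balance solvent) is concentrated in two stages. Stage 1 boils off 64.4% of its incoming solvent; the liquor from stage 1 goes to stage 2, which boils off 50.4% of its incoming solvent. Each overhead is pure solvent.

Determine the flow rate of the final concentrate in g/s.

1147 g/s

solvent in feed = 2430×0.641 = 1557.6 g/s.
After stage 1: solvent left = (1−0.644)×1557.6 = 554.52; stream total = 1426.9 g/s.
After stage 2: solvent left = (1−0.504)×554.52 = 275.04; final concentrate = 1147.4 g/s.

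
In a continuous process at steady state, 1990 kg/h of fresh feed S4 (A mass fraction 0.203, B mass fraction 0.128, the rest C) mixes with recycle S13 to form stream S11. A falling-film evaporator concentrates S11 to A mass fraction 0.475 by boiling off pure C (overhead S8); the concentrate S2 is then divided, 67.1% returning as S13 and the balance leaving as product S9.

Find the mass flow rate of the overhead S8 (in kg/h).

1140 kg/h

Overall A balance (none leaves overhead): A in fresh feed = A in product, i.e. 1990×0.203 = (1−0.671)·S2·0.475.
S2 = 403.97/(0.475×0.329) = 2585 kg/h.
Recycle S13 = 0.671×2585 = 1734.5 kg/h.
Combined feed S11 = 1990 + 1734.5 = 3724.5 kg/h.
Overhead S8 = S11 − S2 = 3724.5 − 2585 = 1139.5 kg/h.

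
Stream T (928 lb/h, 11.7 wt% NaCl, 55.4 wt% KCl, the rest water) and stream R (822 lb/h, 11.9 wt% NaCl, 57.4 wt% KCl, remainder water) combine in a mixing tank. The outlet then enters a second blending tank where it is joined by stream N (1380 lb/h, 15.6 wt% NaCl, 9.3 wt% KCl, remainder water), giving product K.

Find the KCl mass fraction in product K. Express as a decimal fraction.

Overall, product flow = 3130 lb/h.
KCl in = 928×0.554 + 822×0.574 + 1380×0.093 = 1114.3 lb/h.
KCl fraction in K = 0.3560.

0.3560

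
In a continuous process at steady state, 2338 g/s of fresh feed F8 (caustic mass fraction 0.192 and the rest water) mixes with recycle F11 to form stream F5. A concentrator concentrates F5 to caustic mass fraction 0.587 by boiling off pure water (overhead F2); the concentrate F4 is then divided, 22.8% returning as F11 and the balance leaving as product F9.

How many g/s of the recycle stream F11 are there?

Overall caustic balance (none leaves overhead): caustic in fresh feed = caustic in product, i.e. 2338×0.192 = (1−0.228)·F4·0.587.
F4 = 448.9/(0.587×0.772) = 990.58 g/s.
Recycle F11 = 0.228×990.58 = 225.85 g/s.

225.9 g/s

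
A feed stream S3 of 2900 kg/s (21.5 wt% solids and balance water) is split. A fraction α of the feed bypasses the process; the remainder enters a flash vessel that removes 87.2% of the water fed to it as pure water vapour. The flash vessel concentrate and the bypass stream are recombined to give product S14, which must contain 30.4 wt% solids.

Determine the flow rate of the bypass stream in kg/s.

1660 kg/s

All 2900×0.215 = 623.5 kg/s of solids reaches S14, so S14 = 623.5/0.304 = 2051 kg/s and vapour = 849.01 kg/s.
The evaporator receives (1−α)·2900 of feed at 0.785 water and removes 0.872 of that water:
0.872×0.785×(1−α)×2900 = 849.01
(1−α) = 849.01/1985.1 = 0.4277;  α = 0.5723.
Bypass flow = 0.5723×2900 = 1659.7 kg/s.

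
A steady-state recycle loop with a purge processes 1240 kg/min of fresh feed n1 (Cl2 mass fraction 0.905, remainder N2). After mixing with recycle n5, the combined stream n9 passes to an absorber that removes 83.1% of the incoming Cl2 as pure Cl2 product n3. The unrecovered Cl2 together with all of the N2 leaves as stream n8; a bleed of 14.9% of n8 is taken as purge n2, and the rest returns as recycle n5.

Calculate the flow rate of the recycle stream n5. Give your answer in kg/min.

861.3 kg/min

N2 enters only via n1 and leaves only via the purge: 1240×0.095 = 0.149×(N2 in n8), and the absorber passes all N2, so N2 in n9 = N2 in n8 = 790.6 kg/min.
Cl2 in n9: m_A = 1240×0.905 + (1−0.149)·(1−0.831)·m_A, so m_A = 1122.2/0.8562 = 1310.7 kg/min.
n8 = (1−0.831)×1310.7 + 790.6 = 1012.1 kg/min.
Recycle n5 = (1−0.149)×1012.1 = 861.31 kg/min.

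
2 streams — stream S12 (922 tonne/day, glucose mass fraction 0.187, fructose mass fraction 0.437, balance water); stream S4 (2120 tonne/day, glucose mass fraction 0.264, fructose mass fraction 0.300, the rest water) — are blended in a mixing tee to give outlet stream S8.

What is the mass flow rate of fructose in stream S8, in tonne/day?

fructose out = fructose in = 922×0.437 + 2120×0.300 = 1038.9 tonne/day.

1039 tonne/day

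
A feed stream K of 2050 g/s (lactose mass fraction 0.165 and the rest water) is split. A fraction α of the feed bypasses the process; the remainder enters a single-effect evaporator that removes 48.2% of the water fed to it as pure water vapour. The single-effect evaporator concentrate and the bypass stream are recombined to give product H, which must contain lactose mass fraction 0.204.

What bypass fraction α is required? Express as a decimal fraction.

All 2050×0.165 = 338.25 g/s of lactose reaches H, so H = 338.25/0.204 = 1658.1 g/s and vapour = 391.91 g/s.
The evaporator receives (1−α)·2050 of feed at 0.835 water and removes 0.482 of that water:
0.482×0.835×(1−α)×2050 = 391.91
(1−α) = 391.91/825.06 = 0.4750;  α = 0.5250.

0.525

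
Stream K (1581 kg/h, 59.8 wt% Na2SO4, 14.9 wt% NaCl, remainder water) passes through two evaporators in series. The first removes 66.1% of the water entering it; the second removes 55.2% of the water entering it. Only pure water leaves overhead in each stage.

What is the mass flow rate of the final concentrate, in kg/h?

water in feed = 1581×0.253 = 399.99 kg/h.
After stage 1: water left = (1−0.661)×399.99 = 135.6; stream total = 1316.6 kg/h.
After stage 2: water left = (1−0.552)×135.6 = 60.748; final concentrate = 1241.8 kg/h.

1242 kg/h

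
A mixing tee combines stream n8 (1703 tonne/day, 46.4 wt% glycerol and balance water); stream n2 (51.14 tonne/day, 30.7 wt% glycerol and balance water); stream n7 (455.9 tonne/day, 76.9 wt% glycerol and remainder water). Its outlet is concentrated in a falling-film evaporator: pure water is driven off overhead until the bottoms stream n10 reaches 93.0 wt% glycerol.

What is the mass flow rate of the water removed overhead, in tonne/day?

966.5 tonne/day

glycerol entering = 1703×0.464 + 51.14×0.307 + 455.9×0.769 = 1156.5 tonne/day.
All glycerol reports to n10, so n10 = 1156.5/0.930 = 1243.5 tonne/day.
Total feed = 2210 tonne/day; overhead = 2210 − 1243.5 = 966.51 tonne/day.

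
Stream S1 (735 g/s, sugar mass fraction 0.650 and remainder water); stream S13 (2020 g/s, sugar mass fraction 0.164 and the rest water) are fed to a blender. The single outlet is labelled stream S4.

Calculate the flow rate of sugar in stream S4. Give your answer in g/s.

sugar out = sugar in = 735×0.650 + 2020×0.164 = 809.03 g/s.

809 g/s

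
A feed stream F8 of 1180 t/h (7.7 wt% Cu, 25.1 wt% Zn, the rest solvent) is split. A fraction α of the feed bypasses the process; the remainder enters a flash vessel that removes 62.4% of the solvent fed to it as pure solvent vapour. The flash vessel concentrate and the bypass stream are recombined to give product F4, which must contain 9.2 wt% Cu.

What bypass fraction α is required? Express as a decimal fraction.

0.611

All 1180×0.077 = 90.86 t/h of Cu reaches F4, so F4 = 90.86/0.092 = 987.61 t/h and vapour = 192.39 t/h.
The evaporator receives (1−α)·1180 of feed at 0.672 solvent and removes 0.624 of that solvent:
0.624×0.672×(1−α)×1180 = 192.39
(1−α) = 192.39/494.81 = 0.3888;  α = 0.6112.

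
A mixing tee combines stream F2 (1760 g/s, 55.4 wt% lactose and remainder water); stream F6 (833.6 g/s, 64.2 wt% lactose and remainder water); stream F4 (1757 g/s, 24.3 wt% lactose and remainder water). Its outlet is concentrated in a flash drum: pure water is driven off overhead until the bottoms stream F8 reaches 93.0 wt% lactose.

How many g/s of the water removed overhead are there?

lactose entering = 1760×0.554 + 833.6×0.642 + 1757×0.243 = 1937.2 g/s.
All lactose reports to F8, so F8 = 1937.2/0.930 = 2083 g/s.
Total feed = 4350.6 g/s; overhead = 4350.6 − 2083 = 2267.6 g/s.

2268 g/s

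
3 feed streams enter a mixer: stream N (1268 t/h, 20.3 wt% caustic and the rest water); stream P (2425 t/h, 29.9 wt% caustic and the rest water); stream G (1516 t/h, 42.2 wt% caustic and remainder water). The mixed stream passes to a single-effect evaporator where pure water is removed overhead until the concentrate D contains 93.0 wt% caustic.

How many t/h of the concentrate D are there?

1744 t/h

caustic entering = 1268×0.203 + 2425×0.299 + 1516×0.422 = 1622.2 t/h.
All caustic reports to D, so D = 1622.2/0.930 = 1744.3 t/h.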